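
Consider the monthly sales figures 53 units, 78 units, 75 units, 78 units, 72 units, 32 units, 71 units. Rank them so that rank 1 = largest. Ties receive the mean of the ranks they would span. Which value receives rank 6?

53

Sorted (descending): 78, 78, 75, 72, 71, 53, 32
The 2 values of 78 occupy positions 1–2 → average rank (1+2)/2 = 1.5.
Rank 6 → value 53.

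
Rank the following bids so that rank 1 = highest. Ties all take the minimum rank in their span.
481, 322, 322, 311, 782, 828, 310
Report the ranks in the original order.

3, 4, 4, 6, 2, 1, 7

Sorted (descending): 828, 782, 481, 322, 322, 311, 310
The 2 values of 322 occupy positions 4–5 → each gets rank 4.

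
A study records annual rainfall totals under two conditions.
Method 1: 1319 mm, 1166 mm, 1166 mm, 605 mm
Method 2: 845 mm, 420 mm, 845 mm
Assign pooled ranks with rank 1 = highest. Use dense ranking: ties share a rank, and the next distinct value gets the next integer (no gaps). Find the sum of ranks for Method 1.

9

Sorted (descending): 1319, 1166, 1166, 845, 845, 605, 420
The 2 values of 1166 share dense rank 2.
The 2 values of 845 share dense rank 3.
Remaining distinct values take the next consecutive integers.
Method 1 values → pooled ranks: 1319→1, 1166→2, 1166→2, 605→4
Rank sum = 1 + 2 + 2 + 4 = 9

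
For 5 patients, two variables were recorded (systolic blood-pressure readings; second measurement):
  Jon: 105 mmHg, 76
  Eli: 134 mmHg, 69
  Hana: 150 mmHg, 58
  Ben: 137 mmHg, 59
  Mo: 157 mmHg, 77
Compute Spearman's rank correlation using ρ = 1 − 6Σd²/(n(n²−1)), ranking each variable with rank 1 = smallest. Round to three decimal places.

0.000

Ranks of variable 1: 1, 2, 4, 3, 5
Ranks of variable 2: 4, 3, 1, 2, 5
d = r₁ − r₂: -3, -1, 3, 1, 0
d²: 9, 1, 9, 1, 0; Σd² = 20
ρ = 1 − 6·20/(5·24) = 1 − 120/120 = 0.000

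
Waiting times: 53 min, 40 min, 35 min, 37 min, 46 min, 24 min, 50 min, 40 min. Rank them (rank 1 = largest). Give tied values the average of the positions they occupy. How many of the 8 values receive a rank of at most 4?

Sorted (descending): 53, 50, 46, 40, 40, 37, 35, 24
The 2 values of 40 occupy positions 4–5 → average rank (4+5)/2 = 4.5.
Ranks ≤ 4: {1, 2, 3} → 3 values.

3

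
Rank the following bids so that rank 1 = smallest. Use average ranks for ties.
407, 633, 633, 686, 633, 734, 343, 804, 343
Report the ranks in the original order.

3, 5, 5, 7, 5, 8, 1.5, 9, 1.5

Sorted (ascending): 343, 343, 407, 633, 633, 633, 686, 734, 804
The 2 values of 343 occupy positions 1–2 → average rank (1+2)/2 = 1.5.
The 3 values of 633 occupy positions 4–6 → average rank 5.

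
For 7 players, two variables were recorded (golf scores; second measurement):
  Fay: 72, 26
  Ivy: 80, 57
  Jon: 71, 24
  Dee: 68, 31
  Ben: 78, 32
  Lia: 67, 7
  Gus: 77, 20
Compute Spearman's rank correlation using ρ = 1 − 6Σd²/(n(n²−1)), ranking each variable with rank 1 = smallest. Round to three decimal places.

0.679

Ranks of variable 1: 4, 7, 3, 2, 6, 1, 5
Ranks of variable 2: 4, 7, 3, 5, 6, 1, 2
d = r₁ − r₂: 0, 0, 0, -3, 0, 0, 3
d²: 0, 0, 0, 9, 0, 0, 9; Σd² = 18
ρ = 1 − 6·18/(7·48) = 1 − 108/336 = 0.679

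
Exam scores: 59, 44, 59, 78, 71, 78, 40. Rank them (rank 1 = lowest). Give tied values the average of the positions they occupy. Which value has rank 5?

Sorted (ascending): 40, 44, 59, 59, 71, 78, 78
The 2 values of 59 occupy positions 3–4 → average rank (3+4)/2 = 3.5.
The 2 values of 78 occupy positions 6–7 → average rank (6+7)/2 = 6.5.
Rank 5 → value 71.

71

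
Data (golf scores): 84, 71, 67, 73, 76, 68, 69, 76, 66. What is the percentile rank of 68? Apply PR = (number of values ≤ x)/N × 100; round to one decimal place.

N = 9.
Strictly below 68: 2. Equal to 68: 1.
PR = 3/9 × 100 = 33.3

33.3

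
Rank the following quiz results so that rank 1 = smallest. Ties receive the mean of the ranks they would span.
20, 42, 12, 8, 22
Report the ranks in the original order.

3, 5, 2, 1, 4

Sorted (ascending): 8, 12, 20, 22, 42
No ties — each value takes its position as its rank.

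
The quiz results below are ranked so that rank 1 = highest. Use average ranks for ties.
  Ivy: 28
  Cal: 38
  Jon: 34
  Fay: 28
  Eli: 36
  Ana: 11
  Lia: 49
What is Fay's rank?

5.5

Sorted (descending): 49, 38, 36, 34, 28, 28, 11
The 2 values of 28 occupy positions 5–6 → average rank (5+6)/2 = 5.5.
Fay has value 28 → rank 5.5.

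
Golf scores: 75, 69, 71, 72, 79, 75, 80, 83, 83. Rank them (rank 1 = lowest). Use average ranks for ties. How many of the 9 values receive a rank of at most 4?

3

Sorted (ascending): 69, 71, 72, 75, 75, 79, 80, 83, 83
The 2 values of 75 occupy positions 4–5 → average rank (4+5)/2 = 4.5.
The 2 values of 83 occupy positions 8–9 → average rank (8+9)/2 = 8.5.
Ranks ≤ 4: {1, 2, 3} → 3 values.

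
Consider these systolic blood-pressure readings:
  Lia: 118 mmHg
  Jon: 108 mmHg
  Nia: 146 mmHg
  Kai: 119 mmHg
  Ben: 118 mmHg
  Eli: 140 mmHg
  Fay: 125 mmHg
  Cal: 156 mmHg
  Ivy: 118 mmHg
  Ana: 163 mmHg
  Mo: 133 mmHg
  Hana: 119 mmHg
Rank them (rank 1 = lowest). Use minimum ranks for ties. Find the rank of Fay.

Sorted (ascending): 108, 118, 118, 118, 119, 119, 125, 133, 140, 146, 156, 163
The 3 values of 118 occupy positions 2–4 → each gets rank 2.
The 2 values of 119 occupy positions 5–6 → each gets rank 5.
Fay has value 125 mmHg → rank 7.

7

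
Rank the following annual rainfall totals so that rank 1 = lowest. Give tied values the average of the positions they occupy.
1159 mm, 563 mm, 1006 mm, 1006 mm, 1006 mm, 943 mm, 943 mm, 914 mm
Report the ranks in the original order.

Sorted (ascending): 563, 914, 943, 943, 1006, 1006, 1006, 1159
The 2 values of 943 occupy positions 3–4 → average rank (3+4)/2 = 3.5.
The 3 values of 1006 occupy positions 5–7 → average rank 6.

8, 1, 6, 6, 6, 3.5, 3.5, 2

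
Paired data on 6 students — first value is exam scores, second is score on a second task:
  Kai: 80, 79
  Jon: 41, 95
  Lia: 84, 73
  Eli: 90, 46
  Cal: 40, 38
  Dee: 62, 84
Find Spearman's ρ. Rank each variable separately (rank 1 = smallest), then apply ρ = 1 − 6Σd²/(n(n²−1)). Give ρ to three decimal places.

-0.143

Ranks of variable 1: 4, 2, 5, 6, 1, 3
Ranks of variable 2: 4, 6, 3, 2, 1, 5
d = r₁ − r₂: 0, -4, 2, 4, 0, -2
d²: 0, 16, 4, 16, 0, 4; Σd² = 40
ρ = 1 − 6·40/(6·35) = 1 − 240/210 = -0.143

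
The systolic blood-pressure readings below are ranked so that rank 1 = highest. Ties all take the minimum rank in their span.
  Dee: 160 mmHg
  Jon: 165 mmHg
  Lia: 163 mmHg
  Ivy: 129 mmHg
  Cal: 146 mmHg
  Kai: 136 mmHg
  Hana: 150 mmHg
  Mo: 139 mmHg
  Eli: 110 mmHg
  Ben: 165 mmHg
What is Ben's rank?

Sorted (descending): 165, 165, 163, 160, 150, 146, 139, 136, 129, 110
The 2 values of 165 occupy positions 1–2 → each gets rank 1.
Ben has value 165 mmHg → rank 1.

1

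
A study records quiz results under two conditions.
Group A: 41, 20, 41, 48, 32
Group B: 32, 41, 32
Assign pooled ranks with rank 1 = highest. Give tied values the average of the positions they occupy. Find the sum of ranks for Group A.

Sorted (descending): 48, 41, 41, 41, 32, 32, 32, 20
The 3 values of 41 occupy positions 2–4 → average rank 3.
The 3 values of 32 occupy positions 5–7 → average rank 6.
Group A values → pooled ranks: 41→3, 20→8, 41→3, 48→1, 32→6
Rank sum = 3 + 8 + 3 + 1 + 6 = 21

21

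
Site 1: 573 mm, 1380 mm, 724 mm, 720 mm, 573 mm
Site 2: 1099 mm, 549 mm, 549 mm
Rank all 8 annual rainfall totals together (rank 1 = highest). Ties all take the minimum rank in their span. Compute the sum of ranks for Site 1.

18

Sorted (descending): 1380, 1099, 724, 720, 573, 573, 549, 549
The 2 values of 573 occupy positions 5–6 → each gets rank 5.
The 2 values of 549 occupy positions 7–8 → each gets rank 7.
Site 1 values → pooled ranks: 573→5, 1380→1, 724→3, 720→4, 573→5
Rank sum = 5 + 1 + 3 + 4 + 5 = 18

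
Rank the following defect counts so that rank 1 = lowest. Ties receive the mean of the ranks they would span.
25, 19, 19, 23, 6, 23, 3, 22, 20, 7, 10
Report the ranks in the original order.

Sorted (ascending): 3, 6, 7, 10, 19, 19, 20, 22, 23, 23, 25
The 2 values of 19 occupy positions 5–6 → average rank (5+6)/2 = 5.5.
The 2 values of 23 occupy positions 9–10 → average rank (9+10)/2 = 9.5.

11, 5.5, 5.5, 9.5, 2, 9.5, 1, 8, 7, 3, 4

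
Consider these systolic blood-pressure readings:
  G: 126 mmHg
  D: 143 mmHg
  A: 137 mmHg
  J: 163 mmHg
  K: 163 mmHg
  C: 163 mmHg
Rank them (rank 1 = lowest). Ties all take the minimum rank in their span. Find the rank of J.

Sorted (ascending): 126, 137, 143, 163, 163, 163
The 3 values of 163 occupy positions 4–6 → each gets rank 4.
J has value 163 mmHg → rank 4.

4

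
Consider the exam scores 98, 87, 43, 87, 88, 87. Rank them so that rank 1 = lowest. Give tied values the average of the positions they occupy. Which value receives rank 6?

98

Sorted (ascending): 43, 87, 87, 87, 88, 98
The 3 values of 87 occupy positions 2–4 → average rank 3.
Rank 6 → value 98.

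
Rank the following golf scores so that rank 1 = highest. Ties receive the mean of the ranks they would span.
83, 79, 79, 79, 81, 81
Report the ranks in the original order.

1, 5, 5, 5, 2.5, 2.5

Sorted (descending): 83, 81, 81, 79, 79, 79
The 2 values of 81 occupy positions 2–3 → average rank (2+3)/2 = 2.5.
The 3 values of 79 occupy positions 4–6 → average rank 5.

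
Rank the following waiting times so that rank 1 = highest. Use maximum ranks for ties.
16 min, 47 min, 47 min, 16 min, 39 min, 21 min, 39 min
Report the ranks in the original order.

7, 2, 2, 7, 4, 5, 4

Sorted (descending): 47, 47, 39, 39, 21, 16, 16
The 2 values of 47 occupy positions 1–2 → each gets rank 2.
The 2 values of 39 occupy positions 3–4 → each gets rank 4.
The 2 values of 16 occupy positions 6–7 → each gets rank 7.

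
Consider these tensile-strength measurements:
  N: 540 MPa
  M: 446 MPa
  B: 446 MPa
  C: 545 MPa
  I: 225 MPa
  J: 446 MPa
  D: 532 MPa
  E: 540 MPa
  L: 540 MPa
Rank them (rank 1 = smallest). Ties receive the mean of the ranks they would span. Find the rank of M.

3

Sorted (ascending): 225, 446, 446, 446, 532, 540, 540, 540, 545
The 3 values of 446 occupy positions 2–4 → average rank 3.
The 3 values of 540 occupy positions 6–8 → average rank 7.
M has value 446 MPa → rank 3.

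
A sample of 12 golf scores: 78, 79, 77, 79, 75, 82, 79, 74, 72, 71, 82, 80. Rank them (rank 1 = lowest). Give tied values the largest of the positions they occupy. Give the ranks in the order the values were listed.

Sorted (ascending): 71, 72, 74, 75, 77, 78, 79, 79, 79, 80, 82, 82
The 3 values of 79 occupy positions 7–9 → each gets rank 9.
The 2 values of 82 occupy positions 11–12 → each gets rank 12.

6, 9, 5, 9, 4, 12, 9, 3, 2, 1, 12, 10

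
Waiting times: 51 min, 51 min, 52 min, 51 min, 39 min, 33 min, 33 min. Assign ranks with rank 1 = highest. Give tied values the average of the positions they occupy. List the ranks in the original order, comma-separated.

3, 3, 1, 3, 5, 6.5, 6.5

Sorted (descending): 52, 51, 51, 51, 39, 33, 33
The 3 values of 51 occupy positions 2–4 → average rank 3.
The 2 values of 33 occupy positions 6–7 → average rank (6+7)/2 = 6.5.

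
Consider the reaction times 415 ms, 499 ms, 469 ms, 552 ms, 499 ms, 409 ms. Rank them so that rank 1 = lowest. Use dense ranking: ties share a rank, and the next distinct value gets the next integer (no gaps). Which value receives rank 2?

415

Sorted (ascending): 409, 415, 469, 499, 499, 552
The 2 values of 499 share dense rank 4.
Remaining distinct values take the next consecutive integers.
Rank 2 → value 415.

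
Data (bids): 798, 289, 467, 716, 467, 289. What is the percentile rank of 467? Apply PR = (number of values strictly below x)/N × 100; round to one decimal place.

N = 6.
Strictly below 467: 2. Equal to 467: 2.
PR = 2/6 × 100 = 33.3

33.3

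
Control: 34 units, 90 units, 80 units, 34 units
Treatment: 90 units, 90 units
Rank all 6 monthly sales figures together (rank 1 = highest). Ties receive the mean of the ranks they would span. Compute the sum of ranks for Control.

17

Sorted (descending): 90, 90, 90, 80, 34, 34
The 3 values of 90 occupy positions 1–3 → average rank 2.
The 2 values of 34 occupy positions 5–6 → average rank (5+6)/2 = 5.5.
Control values → pooled ranks: 34→5.5, 90→2, 80→4, 34→5.5
Rank sum = 5.5 + 2 + 4 + 5.5 = 17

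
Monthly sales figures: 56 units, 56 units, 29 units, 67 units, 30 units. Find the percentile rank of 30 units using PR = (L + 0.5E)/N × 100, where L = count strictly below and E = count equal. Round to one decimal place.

N = 5.
Strictly below 30: 1. Equal to 30: 1.
PR = (1 + 0.5·1)/5 × 100 = 30.0

30.0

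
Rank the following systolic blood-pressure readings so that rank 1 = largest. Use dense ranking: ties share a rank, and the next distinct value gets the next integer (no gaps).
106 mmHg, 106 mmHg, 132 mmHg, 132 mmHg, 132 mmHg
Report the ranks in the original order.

Sorted (descending): 132, 132, 132, 106, 106
The 3 values of 132 share dense rank 1.
The 2 values of 106 share dense rank 2.

2, 2, 1, 1, 1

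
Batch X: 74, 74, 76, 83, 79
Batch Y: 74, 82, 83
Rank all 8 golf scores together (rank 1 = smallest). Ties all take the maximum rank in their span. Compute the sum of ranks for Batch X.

Sorted (ascending): 74, 74, 74, 76, 79, 82, 83, 83
The 3 values of 74 occupy positions 1–3 → each gets rank 3.
The 2 values of 83 occupy positions 7–8 → each gets rank 8.
Batch X values → pooled ranks: 74→3, 74→3, 76→4, 83→8, 79→5
Rank sum = 3 + 3 + 4 + 8 + 5 = 23

23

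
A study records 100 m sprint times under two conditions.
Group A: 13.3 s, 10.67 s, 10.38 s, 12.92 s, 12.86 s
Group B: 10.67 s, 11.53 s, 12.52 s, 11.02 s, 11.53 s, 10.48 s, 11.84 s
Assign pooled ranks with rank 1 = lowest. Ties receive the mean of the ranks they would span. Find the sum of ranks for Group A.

Sorted (ascending): 10.38, 10.48, 10.67, 10.67, 11.02, 11.53, 11.53, 11.84, 12.52, 12.86, 12.92, 13.3
The 2 values of 10.67 occupy positions 3–4 → average rank (3+4)/2 = 3.5.
The 2 values of 11.53 occupy positions 6–7 → average rank (6+7)/2 = 6.5.
Group A values → pooled ranks: 13.3→12, 10.67→3.5, 10.38→1, 12.92→11, 12.86→10
Rank sum = 12 + 3.5 + 1 + 11 + 10 = 37.5

37.5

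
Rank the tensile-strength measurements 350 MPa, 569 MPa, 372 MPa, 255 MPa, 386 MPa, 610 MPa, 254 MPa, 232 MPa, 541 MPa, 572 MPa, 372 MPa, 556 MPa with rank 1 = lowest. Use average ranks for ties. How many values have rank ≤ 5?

Sorted (ascending): 232, 254, 255, 350, 372, 372, 386, 541, 556, 569, 572, 610
The 2 values of 372 occupy positions 5–6 → average rank (5+6)/2 = 5.5.
Ranks ≤ 5: {1, 2, 3, 4} → 4 values.

4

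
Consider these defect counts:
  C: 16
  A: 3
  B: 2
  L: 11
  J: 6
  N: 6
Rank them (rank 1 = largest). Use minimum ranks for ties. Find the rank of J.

3

Sorted (descending): 16, 11, 6, 6, 3, 2
The 2 values of 6 occupy positions 3–4 → each gets rank 3.
J has value 6 → rank 3.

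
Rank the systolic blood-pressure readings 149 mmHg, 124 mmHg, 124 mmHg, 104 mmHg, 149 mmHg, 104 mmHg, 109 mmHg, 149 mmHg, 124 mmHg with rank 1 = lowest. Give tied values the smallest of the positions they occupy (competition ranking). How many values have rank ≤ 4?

Sorted (ascending): 104, 104, 109, 124, 124, 124, 149, 149, 149
The 2 values of 104 occupy positions 1–2 → each gets rank 1.
The 3 values of 124 occupy positions 4–6 → each gets rank 4.
The 3 values of 149 occupy positions 7–9 → each gets rank 7.
Ranks ≤ 4: {1, 1, 3, 4, 4, 4} → 6 values.

6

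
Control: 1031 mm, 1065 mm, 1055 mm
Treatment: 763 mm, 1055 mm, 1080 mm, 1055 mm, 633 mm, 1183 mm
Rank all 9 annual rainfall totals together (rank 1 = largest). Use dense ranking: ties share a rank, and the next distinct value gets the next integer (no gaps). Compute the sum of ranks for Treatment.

Sorted (descending): 1183, 1080, 1065, 1055, 1055, 1055, 1031, 763, 633
The 3 values of 1055 share dense rank 4.
Remaining distinct values take the next consecutive integers.
Treatment values → pooled ranks: 763→6, 1055→4, 1080→2, 1055→4, 633→7, 1183→1
Rank sum = 6 + 4 + 2 + 4 + 7 + 1 = 24

24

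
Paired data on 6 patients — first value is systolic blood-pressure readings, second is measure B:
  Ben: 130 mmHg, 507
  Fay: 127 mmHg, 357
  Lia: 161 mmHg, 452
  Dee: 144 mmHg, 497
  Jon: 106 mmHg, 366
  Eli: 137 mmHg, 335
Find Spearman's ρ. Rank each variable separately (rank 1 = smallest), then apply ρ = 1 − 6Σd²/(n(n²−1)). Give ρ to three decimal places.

Ranks of variable 1: 3, 2, 6, 5, 1, 4
Ranks of variable 2: 6, 2, 4, 5, 3, 1
d = r₁ − r₂: -3, 0, 2, 0, -2, 3
d²: 9, 0, 4, 0, 4, 9; Σd² = 26
ρ = 1 − 6·26/(6·35) = 1 − 156/210 = 0.257

0.257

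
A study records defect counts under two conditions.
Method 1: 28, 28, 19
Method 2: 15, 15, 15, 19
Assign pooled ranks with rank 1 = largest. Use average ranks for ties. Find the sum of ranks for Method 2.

Sorted (descending): 28, 28, 19, 19, 15, 15, 15
The 2 values of 28 occupy positions 1–2 → average rank (1+2)/2 = 1.5.
The 2 values of 19 occupy positions 3–4 → average rank (3+4)/2 = 3.5.
The 3 values of 15 occupy positions 5–7 → average rank 6.
Method 2 values → pooled ranks: 15→6, 15→6, 15→6, 19→3.5
Rank sum = 6 + 6 + 6 + 3.5 = 21.5

21.5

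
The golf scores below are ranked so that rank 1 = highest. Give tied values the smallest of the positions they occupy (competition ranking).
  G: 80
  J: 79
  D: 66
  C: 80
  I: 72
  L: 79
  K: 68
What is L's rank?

3

Sorted (descending): 80, 80, 79, 79, 72, 68, 66
The 2 values of 80 occupy positions 1–2 → each gets rank 1.
The 2 values of 79 occupy positions 3–4 → each gets rank 3.
L has value 79 → rank 3.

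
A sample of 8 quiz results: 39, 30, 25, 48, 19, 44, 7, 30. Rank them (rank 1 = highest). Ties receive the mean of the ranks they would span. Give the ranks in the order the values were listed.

3, 4.5, 6, 1, 7, 2, 8, 4.5

Sorted (descending): 48, 44, 39, 30, 30, 25, 19, 7
The 2 values of 30 occupy positions 4–5 → average rank (4+5)/2 = 4.5.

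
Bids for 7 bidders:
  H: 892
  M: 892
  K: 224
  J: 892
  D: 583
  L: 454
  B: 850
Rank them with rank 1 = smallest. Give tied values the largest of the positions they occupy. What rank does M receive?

Sorted (ascending): 224, 454, 583, 850, 892, 892, 892
The 3 values of 892 occupy positions 5–7 → each gets rank 7.
M has value 892 → rank 7.

7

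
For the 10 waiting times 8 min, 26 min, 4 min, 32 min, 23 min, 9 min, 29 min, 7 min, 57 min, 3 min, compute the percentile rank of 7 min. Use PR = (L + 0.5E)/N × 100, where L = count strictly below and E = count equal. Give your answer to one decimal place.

N = 10.
Strictly below 7: 2. Equal to 7: 1.
PR = (2 + 0.5·1)/10 × 100 = 25.0

25.0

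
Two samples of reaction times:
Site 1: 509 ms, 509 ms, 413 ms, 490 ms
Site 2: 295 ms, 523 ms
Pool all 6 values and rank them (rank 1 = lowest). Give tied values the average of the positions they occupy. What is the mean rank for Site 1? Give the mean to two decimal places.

Sorted (ascending): 295, 413, 490, 509, 509, 523
The 2 values of 509 occupy positions 4–5 → average rank (4+5)/2 = 4.5.
Site 1 values → pooled ranks: 509→4.5, 509→4.5, 413→2, 490→3
Mean rank = (4.5 + 4.5 + 2 + 3) / 4 = 3.50

3.50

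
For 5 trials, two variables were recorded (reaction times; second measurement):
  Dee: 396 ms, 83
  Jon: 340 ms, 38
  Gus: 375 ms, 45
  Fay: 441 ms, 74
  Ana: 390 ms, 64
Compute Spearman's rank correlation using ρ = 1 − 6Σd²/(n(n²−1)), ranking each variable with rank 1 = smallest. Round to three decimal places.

Ranks of variable 1: 4, 1, 2, 5, 3
Ranks of variable 2: 5, 1, 2, 4, 3
d = r₁ − r₂: -1, 0, 0, 1, 0
d²: 1, 0, 0, 1, 0; Σd² = 2
ρ = 1 − 6·2/(5·24) = 1 − 12/120 = 0.900

0.900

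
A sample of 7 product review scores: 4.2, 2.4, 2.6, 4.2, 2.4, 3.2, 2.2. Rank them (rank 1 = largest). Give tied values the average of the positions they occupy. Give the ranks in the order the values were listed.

1.5, 5.5, 4, 1.5, 5.5, 3, 7

Sorted (descending): 4.2, 4.2, 3.2, 2.6, 2.4, 2.4, 2.2
The 2 values of 4.2 occupy positions 1–2 → average rank (1+2)/2 = 1.5.
The 2 values of 2.4 occupy positions 5–6 → average rank (5+6)/2 = 5.5.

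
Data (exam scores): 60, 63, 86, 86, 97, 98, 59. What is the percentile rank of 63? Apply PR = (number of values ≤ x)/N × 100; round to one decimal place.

42.9

N = 7.
Strictly below 63: 2. Equal to 63: 1.
PR = 3/7 × 100 = 42.9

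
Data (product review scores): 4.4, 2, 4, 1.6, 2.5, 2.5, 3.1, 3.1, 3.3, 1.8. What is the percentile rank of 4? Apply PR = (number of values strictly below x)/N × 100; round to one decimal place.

N = 10.
Strictly below 4: 8. Equal to 4: 1.
PR = 8/10 × 100 = 80.0

80.0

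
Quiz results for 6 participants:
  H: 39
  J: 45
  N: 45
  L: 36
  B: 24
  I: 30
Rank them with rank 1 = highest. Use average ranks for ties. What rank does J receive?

1.5

Sorted (descending): 45, 45, 39, 36, 30, 24
The 2 values of 45 occupy positions 1–2 → average rank (1+2)/2 = 1.5.
J has value 45 → rank 1.5.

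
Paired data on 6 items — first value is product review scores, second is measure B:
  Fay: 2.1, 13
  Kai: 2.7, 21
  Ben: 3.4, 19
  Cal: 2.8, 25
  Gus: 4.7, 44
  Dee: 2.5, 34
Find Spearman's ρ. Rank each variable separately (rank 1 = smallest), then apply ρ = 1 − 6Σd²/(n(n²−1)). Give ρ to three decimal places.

0.486

Ranks of variable 1: 1, 3, 5, 4, 6, 2
Ranks of variable 2: 1, 3, 2, 4, 6, 5
d = r₁ − r₂: 0, 0, 3, 0, 0, -3
d²: 0, 0, 9, 0, 0, 9; Σd² = 18
ρ = 1 − 6·18/(6·35) = 1 − 108/210 = 0.486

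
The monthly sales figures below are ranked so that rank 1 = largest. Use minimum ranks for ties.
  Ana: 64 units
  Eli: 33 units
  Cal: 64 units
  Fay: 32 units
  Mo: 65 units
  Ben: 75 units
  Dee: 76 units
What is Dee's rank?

1

Sorted (descending): 76, 75, 65, 64, 64, 33, 32
The 2 values of 64 occupy positions 4–5 → each gets rank 4.
Dee has value 76 units → rank 1.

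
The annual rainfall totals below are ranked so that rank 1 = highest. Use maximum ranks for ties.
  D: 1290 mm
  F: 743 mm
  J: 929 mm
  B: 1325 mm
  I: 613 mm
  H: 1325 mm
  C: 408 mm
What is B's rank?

Sorted (descending): 1325, 1325, 1290, 929, 743, 613, 408
The 2 values of 1325 occupy positions 1–2 → each gets rank 2.
B has value 1325 mm → rank 2.

2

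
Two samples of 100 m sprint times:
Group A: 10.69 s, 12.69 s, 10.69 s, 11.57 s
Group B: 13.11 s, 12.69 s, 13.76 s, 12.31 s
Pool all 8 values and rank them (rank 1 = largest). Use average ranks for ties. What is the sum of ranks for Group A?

24.5

Sorted (descending): 13.76, 13.11, 12.69, 12.69, 12.31, 11.57, 10.69, 10.69
The 2 values of 12.69 occupy positions 3–4 → average rank (3+4)/2 = 3.5.
The 2 values of 10.69 occupy positions 7–8 → average rank (7+8)/2 = 7.5.
Group A values → pooled ranks: 10.69→7.5, 12.69→3.5, 10.69→7.5, 11.57→6
Rank sum = 7.5 + 3.5 + 7.5 + 6 = 24.5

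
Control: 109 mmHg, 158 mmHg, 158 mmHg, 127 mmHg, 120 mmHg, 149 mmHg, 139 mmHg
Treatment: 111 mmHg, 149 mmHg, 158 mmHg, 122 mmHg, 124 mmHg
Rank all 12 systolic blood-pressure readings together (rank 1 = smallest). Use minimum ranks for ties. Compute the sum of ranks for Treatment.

Sorted (ascending): 109, 111, 120, 122, 124, 127, 139, 149, 149, 158, 158, 158
The 2 values of 149 occupy positions 8–9 → each gets rank 8.
The 3 values of 158 occupy positions 10–12 → each gets rank 10.
Treatment values → pooled ranks: 111→2, 149→8, 158→10, 122→4, 124→5
Rank sum = 2 + 8 + 10 + 4 + 5 = 29

29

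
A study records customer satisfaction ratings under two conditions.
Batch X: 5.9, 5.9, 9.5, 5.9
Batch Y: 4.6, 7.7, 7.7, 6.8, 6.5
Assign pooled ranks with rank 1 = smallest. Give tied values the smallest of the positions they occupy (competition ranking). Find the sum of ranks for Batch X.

Sorted (ascending): 4.6, 5.9, 5.9, 5.9, 6.5, 6.8, 7.7, 7.7, 9.5
The 3 values of 5.9 occupy positions 2–4 → each gets rank 2.
The 2 values of 7.7 occupy positions 7–8 → each gets rank 7.
Batch X values → pooled ranks: 5.9→2, 5.9→2, 9.5→9, 5.9→2
Rank sum = 2 + 2 + 9 + 2 = 15

15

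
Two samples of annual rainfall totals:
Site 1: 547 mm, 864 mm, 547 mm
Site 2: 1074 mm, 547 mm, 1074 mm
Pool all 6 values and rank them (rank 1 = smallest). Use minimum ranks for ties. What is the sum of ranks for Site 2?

11

Sorted (ascending): 547, 547, 547, 864, 1074, 1074
The 3 values of 547 occupy positions 1–3 → each gets rank 1.
The 2 values of 1074 occupy positions 5–6 → each gets rank 5.
Site 2 values → pooled ranks: 1074→5, 547→1, 1074→5
Rank sum = 5 + 1 + 5 = 11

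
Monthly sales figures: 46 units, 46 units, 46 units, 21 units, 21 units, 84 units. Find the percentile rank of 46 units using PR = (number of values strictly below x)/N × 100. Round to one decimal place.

N = 6.
Strictly below 46: 2. Equal to 46: 3.
PR = 2/6 × 100 = 33.3

33.3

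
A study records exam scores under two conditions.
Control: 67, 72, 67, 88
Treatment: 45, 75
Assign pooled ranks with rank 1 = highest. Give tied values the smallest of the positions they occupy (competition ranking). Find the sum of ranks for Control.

12

Sorted (descending): 88, 75, 72, 67, 67, 45
The 2 values of 67 occupy positions 4–5 → each gets rank 4.
Control values → pooled ranks: 67→4, 72→3, 67→4, 88→1
Rank sum = 4 + 3 + 4 + 1 = 12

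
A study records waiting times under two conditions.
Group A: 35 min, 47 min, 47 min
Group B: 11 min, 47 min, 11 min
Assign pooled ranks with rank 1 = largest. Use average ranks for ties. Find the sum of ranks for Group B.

Sorted (descending): 47, 47, 47, 35, 11, 11
The 3 values of 47 occupy positions 1–3 → average rank 2.
The 2 values of 11 occupy positions 5–6 → average rank (5+6)/2 = 5.5.
Group B values → pooled ranks: 11→5.5, 47→2, 11→5.5
Rank sum = 5.5 + 2 + 5.5 = 13

13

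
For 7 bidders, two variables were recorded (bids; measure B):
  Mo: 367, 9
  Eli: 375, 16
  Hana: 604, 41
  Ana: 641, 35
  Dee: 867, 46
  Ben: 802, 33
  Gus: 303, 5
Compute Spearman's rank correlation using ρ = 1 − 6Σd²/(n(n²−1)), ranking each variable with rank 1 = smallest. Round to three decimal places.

Ranks of variable 1: 2, 3, 4, 5, 7, 6, 1
Ranks of variable 2: 2, 3, 6, 5, 7, 4, 1
d = r₁ − r₂: 0, 0, -2, 0, 0, 2, 0
d²: 0, 0, 4, 0, 0, 4, 0; Σd² = 8
ρ = 1 − 6·8/(7·48) = 1 − 48/336 = 0.857

0.857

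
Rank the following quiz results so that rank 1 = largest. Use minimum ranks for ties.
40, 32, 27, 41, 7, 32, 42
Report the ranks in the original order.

Sorted (descending): 42, 41, 40, 32, 32, 27, 7
The 2 values of 32 occupy positions 4–5 → each gets rank 4.

3, 4, 6, 2, 7, 4, 1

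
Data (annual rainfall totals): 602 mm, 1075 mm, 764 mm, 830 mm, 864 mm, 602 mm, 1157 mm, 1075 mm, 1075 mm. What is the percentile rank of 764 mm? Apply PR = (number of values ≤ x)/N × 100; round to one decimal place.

N = 9.
Strictly below 764: 2. Equal to 764: 1.
PR = 3/9 × 100 = 33.3

33.3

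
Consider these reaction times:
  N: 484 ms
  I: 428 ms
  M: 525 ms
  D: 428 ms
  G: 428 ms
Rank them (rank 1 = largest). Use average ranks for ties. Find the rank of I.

Sorted (descending): 525, 484, 428, 428, 428
The 3 values of 428 occupy positions 3–5 → average rank 4.
I has value 428 ms → rank 4.

4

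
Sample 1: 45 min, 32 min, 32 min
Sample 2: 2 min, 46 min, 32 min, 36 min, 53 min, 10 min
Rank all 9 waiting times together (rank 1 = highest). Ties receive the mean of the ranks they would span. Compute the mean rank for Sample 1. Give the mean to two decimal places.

Sorted (descending): 53, 46, 45, 36, 32, 32, 32, 10, 2
The 3 values of 32 occupy positions 5–7 → average rank 6.
Sample 1 values → pooled ranks: 45→3, 32→6, 32→6
Mean rank = (3 + 6 + 6) / 3 = 5.00

5.00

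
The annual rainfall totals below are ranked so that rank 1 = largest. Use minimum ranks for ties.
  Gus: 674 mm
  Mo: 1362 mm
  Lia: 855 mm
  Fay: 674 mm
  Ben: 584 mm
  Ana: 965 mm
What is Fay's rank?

Sorted (descending): 1362, 965, 855, 674, 674, 584
The 2 values of 674 occupy positions 4–5 → each gets rank 4.
Fay has value 674 mm → rank 4.

4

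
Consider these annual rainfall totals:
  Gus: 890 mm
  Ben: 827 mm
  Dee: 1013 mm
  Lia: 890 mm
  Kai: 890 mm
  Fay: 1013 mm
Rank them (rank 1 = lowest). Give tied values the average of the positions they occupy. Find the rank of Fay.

Sorted (ascending): 827, 890, 890, 890, 1013, 1013
The 3 values of 890 occupy positions 2–4 → average rank 3.
The 2 values of 1013 occupy positions 5–6 → average rank (5+6)/2 = 5.5.
Fay has value 1013 mm → rank 5.5.

5.5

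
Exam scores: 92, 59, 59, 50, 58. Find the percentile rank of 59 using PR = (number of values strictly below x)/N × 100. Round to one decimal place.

N = 5.
Strictly below 59: 2. Equal to 59: 2.
PR = 2/5 × 100 = 40.0

40.0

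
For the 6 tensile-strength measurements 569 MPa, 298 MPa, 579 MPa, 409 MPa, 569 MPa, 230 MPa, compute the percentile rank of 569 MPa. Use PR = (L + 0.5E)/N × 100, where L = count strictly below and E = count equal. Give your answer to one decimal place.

66.7

N = 6.
Strictly below 569: 3. Equal to 569: 2.
PR = (3 + 0.5·2)/6 × 100 = 66.7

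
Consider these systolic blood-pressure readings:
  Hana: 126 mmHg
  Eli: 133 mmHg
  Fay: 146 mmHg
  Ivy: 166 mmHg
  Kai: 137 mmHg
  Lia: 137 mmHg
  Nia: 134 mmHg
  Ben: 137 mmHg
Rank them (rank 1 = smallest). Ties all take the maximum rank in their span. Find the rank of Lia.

Sorted (ascending): 126, 133, 134, 137, 137, 137, 146, 166
The 3 values of 137 occupy positions 4–6 → each gets rank 6.
Lia has value 137 mmHg → rank 6.

6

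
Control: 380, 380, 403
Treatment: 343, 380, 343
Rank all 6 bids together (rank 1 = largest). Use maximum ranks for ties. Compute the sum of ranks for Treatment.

16

Sorted (descending): 403, 380, 380, 380, 343, 343
The 3 values of 380 occupy positions 2–4 → each gets rank 4.
The 2 values of 343 occupy positions 5–6 → each gets rank 6.
Treatment values → pooled ranks: 343→6, 380→4, 343→6
Rank sum = 6 + 4 + 6 = 16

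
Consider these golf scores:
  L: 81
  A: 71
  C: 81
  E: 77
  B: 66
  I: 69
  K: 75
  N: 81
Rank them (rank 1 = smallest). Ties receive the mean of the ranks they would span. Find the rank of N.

7

Sorted (ascending): 66, 69, 71, 75, 77, 81, 81, 81
The 3 values of 81 occupy positions 6–8 → average rank 7.
N has value 81 → rank 7.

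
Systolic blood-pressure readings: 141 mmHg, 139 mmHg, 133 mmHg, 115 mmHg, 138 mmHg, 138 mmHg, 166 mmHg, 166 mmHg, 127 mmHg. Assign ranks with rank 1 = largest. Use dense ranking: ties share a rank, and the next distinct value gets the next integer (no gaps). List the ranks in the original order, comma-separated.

2, 3, 5, 7, 4, 4, 1, 1, 6

Sorted (descending): 166, 166, 141, 139, 138, 138, 133, 127, 115
The 2 values of 166 share dense rank 1.
The 2 values of 138 share dense rank 4.
Remaining distinct values take the next consecutive integers.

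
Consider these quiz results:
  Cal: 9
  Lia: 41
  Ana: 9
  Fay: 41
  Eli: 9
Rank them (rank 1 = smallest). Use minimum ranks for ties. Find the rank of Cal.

Sorted (ascending): 9, 9, 9, 41, 41
The 3 values of 9 occupy positions 1–3 → each gets rank 1.
The 2 values of 41 occupy positions 4–5 → each gets rank 4.
Cal has value 9 → rank 1.

1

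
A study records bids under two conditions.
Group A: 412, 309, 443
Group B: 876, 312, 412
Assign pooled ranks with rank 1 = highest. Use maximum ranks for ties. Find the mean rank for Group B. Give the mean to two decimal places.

Sorted (descending): 876, 443, 412, 412, 312, 309
The 2 values of 412 occupy positions 3–4 → each gets rank 4.
Group B values → pooled ranks: 876→1, 312→5, 412→4
Mean rank = (1 + 5 + 4) / 3 = 3.33

3.33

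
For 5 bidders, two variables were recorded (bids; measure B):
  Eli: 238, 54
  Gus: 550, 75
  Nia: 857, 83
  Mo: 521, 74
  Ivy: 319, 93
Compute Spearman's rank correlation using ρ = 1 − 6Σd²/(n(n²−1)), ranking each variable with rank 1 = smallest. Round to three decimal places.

0.400

Ranks of variable 1: 1, 4, 5, 3, 2
Ranks of variable 2: 1, 3, 4, 2, 5
d = r₁ − r₂: 0, 1, 1, 1, -3
d²: 0, 1, 1, 1, 9; Σd² = 12
ρ = 1 − 6·12/(5·24) = 1 − 72/120 = 0.400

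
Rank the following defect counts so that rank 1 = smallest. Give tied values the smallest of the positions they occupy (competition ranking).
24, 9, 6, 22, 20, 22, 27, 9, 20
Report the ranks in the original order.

Sorted (ascending): 6, 9, 9, 20, 20, 22, 22, 24, 27
The 2 values of 9 occupy positions 2–3 → each gets rank 2.
The 2 values of 20 occupy positions 4–5 → each gets rank 4.
The 2 values of 22 occupy positions 6–7 → each gets rank 6.

8, 2, 1, 6, 4, 6, 9, 2, 4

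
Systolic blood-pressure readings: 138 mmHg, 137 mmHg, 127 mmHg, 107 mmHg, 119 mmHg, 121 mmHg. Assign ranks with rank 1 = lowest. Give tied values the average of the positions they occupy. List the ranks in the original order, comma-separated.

Sorted (ascending): 107, 119, 121, 127, 137, 138
No ties — each value takes its position as its rank.

6, 5, 4, 1, 2, 3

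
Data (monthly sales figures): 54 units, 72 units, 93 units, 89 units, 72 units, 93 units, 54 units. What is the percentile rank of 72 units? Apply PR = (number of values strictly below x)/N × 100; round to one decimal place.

N = 7.
Strictly below 72: 2. Equal to 72: 2.
PR = 2/7 × 100 = 28.6

28.6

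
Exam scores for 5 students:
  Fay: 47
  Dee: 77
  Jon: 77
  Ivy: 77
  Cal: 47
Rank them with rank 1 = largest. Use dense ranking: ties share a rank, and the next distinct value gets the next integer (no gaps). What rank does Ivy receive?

1

Sorted (descending): 77, 77, 77, 47, 47
The 3 values of 77 share dense rank 1.
The 2 values of 47 share dense rank 2.
Ivy has value 77 → rank 1.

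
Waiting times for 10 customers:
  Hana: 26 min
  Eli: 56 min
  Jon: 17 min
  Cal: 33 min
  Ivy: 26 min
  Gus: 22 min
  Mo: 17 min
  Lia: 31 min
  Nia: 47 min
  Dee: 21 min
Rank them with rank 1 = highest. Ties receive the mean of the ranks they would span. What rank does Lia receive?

4

Sorted (descending): 56, 47, 33, 31, 26, 26, 22, 21, 17, 17
The 2 values of 26 occupy positions 5–6 → average rank (5+6)/2 = 5.5.
The 2 values of 17 occupy positions 9–10 → average rank (9+10)/2 = 9.5.
Lia has value 31 min → rank 4.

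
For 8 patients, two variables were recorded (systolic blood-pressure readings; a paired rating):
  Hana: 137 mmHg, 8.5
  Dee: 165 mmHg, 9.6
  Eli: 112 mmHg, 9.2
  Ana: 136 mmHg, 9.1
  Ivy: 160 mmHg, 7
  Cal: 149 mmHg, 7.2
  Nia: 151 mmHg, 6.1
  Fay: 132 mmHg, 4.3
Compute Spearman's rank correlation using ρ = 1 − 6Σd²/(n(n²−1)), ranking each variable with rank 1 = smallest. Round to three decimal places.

Ranks of variable 1: 4, 8, 1, 3, 7, 5, 6, 2
Ranks of variable 2: 5, 8, 7, 6, 3, 4, 2, 1
d = r₁ − r₂: -1, 0, -6, -3, 4, 1, 4, 1
d²: 1, 0, 36, 9, 16, 1, 16, 1; Σd² = 80
ρ = 1 − 6·80/(8·63) = 1 − 480/504 = 0.048

0.048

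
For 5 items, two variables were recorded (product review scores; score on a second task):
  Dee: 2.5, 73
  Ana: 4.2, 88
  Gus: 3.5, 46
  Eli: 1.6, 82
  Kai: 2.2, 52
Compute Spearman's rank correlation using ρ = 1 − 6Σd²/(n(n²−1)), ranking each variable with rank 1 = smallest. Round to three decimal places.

0.100

Ranks of variable 1: 3, 5, 4, 1, 2
Ranks of variable 2: 3, 5, 1, 4, 2
d = r₁ − r₂: 0, 0, 3, -3, 0
d²: 0, 0, 9, 9, 0; Σd² = 18
ρ = 1 − 6·18/(5·24) = 1 − 108/120 = 0.100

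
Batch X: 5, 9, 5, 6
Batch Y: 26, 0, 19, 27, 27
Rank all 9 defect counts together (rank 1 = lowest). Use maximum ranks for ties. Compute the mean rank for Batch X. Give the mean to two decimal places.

Sorted (ascending): 0, 5, 5, 6, 9, 19, 26, 27, 27
The 2 values of 5 occupy positions 2–3 → each gets rank 3.
The 2 values of 27 occupy positions 8–9 → each gets rank 9.
Batch X values → pooled ranks: 5→3, 9→5, 5→3, 6→4
Mean rank = (3 + 5 + 3 + 4) / 4 = 3.75

3.75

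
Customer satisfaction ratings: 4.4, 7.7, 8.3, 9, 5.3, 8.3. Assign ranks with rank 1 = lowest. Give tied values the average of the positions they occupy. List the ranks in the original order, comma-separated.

Sorted (ascending): 4.4, 5.3, 7.7, 8.3, 8.3, 9
The 2 values of 8.3 occupy positions 4–5 → average rank (4+5)/2 = 4.5.

1, 3, 4.5, 6, 2, 4.5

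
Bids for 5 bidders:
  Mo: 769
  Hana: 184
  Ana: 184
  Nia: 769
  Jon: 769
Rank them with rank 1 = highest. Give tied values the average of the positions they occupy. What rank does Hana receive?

4.5

Sorted (descending): 769, 769, 769, 184, 184
The 3 values of 769 occupy positions 1–3 → average rank 2.
The 2 values of 184 occupy positions 4–5 → average rank (4+5)/2 = 4.5.
Hana has value 184 → rank 4.5.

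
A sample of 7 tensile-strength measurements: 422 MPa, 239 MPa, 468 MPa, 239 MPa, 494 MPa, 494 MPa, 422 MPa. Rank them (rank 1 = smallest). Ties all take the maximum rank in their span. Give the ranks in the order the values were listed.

Sorted (ascending): 239, 239, 422, 422, 468, 494, 494
The 2 values of 239 occupy positions 1–2 → each gets rank 2.
The 2 values of 422 occupy positions 3–4 → each gets rank 4.
The 2 values of 494 occupy positions 6–7 → each gets rank 7.

4, 2, 5, 2, 7, 7, 4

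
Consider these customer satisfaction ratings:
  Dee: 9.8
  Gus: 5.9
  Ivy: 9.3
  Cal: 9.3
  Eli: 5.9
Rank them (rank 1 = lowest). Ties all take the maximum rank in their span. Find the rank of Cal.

Sorted (ascending): 5.9, 5.9, 9.3, 9.3, 9.8
The 2 values of 5.9 occupy positions 1–2 → each gets rank 2.
The 2 values of 9.3 occupy positions 3–4 → each gets rank 4.
Cal has value 9.3 → rank 4.

4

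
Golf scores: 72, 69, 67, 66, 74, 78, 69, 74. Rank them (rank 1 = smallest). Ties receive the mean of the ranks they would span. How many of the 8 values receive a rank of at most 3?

Sorted (ascending): 66, 67, 69, 69, 72, 74, 74, 78
The 2 values of 69 occupy positions 3–4 → average rank (3+4)/2 = 3.5.
The 2 values of 74 occupy positions 6–7 → average rank (6+7)/2 = 6.5.
Ranks ≤ 3: {1, 2} → 2 values.

2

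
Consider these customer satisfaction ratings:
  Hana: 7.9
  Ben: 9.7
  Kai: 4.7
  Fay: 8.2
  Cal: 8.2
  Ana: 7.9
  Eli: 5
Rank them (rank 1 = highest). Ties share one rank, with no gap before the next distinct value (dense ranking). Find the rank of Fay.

2

Sorted (descending): 9.7, 8.2, 8.2, 7.9, 7.9, 5, 4.7
The 2 values of 8.2 share dense rank 2.
The 2 values of 7.9 share dense rank 3.
Remaining distinct values take the next consecutive integers.
Fay has value 8.2 → rank 2.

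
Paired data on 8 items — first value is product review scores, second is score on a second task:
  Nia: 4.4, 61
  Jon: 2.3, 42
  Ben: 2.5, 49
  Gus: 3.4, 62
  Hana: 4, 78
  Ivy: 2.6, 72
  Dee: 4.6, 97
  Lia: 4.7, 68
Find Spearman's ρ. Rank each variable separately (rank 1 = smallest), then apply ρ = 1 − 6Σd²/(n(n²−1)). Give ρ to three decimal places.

0.619

Ranks of variable 1: 6, 1, 2, 4, 5, 3, 7, 8
Ranks of variable 2: 3, 1, 2, 4, 7, 6, 8, 5
d = r₁ − r₂: 3, 0, 0, 0, -2, -3, -1, 3
d²: 9, 0, 0, 0, 4, 9, 1, 9; Σd² = 32
ρ = 1 − 6·32/(8·63) = 1 − 192/504 = 0.619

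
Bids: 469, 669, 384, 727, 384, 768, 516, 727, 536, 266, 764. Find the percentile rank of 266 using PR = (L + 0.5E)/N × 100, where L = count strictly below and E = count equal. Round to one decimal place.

N = 11.
Strictly below 266: 0. Equal to 266: 1.
PR = (0 + 0.5·1)/11 × 100 = 4.5

4.5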